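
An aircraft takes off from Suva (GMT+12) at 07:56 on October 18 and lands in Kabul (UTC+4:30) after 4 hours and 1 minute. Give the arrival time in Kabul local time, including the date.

Convert departure to UTC: 07:56 − 12:00 = 19:56 UTC on Oct 17.
Add 4 hours 1 minute travel time → 23:57 UTC.
Kabul is UTC+4:30, so local arrival = 23:57 + 4:30 = 04:27 on Oct 18.

04:27 on October 18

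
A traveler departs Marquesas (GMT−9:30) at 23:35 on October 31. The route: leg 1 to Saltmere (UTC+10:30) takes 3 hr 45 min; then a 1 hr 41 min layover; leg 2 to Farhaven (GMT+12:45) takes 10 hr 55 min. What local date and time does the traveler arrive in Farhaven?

14:11 on November 2

Convert departure to UTC: 23:35 + 9:30 = 09:05 UTC on Nov 1.
Add 3 hours 45 minutes leg 1 → 12:50 UTC.
Add 1 hour 41 minutes layover in Saltmere → 14:31 UTC.
Add 10 hours 55 minutes leg 2 → 01:26 UTC (Nov 2).
Farhaven is UTC+12:45, so local arrival = 01:26 + 12:45 = 14:11 on Nov 2.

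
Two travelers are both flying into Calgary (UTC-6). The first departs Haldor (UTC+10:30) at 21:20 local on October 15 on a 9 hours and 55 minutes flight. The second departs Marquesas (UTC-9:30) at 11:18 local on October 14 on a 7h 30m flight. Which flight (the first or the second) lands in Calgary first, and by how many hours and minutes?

Flight 1 in UTC: 21:20 − 10:30 = 10:50 on Oct 15.
+9 hours 55 minutes → arrive 20:45 UTC on Oct 15.
Flight 2 in UTC: 11:18 + 9:30 = 20:48 on Oct 14.
+7 hours 30 minutes → arrive 04:18 UTC on Oct 15.
Flight 2 lands earlier by 16 hours 27 minutes.

the second, by 16 hours 27 minutes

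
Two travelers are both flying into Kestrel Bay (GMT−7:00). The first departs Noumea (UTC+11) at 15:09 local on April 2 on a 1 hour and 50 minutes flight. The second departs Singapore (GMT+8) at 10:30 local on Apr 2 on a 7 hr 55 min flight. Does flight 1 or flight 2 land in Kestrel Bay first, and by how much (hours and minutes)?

Flight 1 in UTC: 15:09 − 11:00 = 04:09 on Apr 2.
+1 hour and 50 minutes → arrive 05:59 UTC on Apr 2.
Flight 2 in UTC: 10:30 − 8:00 = 02:30 on Apr 2.
+7 hours 55 minutes → arrive 10:25 UTC on Apr 2.
Flight 1 lands earlier by 4 hours 26 minutes.

the first, by 4 hours 26 minutes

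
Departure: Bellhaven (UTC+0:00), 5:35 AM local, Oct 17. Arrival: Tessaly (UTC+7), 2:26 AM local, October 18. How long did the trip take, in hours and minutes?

13 hours 51 minutes

Tessaly is 7:00 ahead of Bellhaven.
Clock-face elapsed time (ignoring zones) is 20 hours 51 minutes.
Actual elapsed = 20 hours 51 minutes − 7:00 = 13 hours 51 minutes.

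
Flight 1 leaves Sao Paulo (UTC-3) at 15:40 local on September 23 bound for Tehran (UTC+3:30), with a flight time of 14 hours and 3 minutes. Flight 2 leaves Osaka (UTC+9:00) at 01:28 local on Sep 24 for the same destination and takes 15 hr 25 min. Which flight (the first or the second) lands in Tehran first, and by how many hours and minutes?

the second, by 50 minutes

Flight 1 in UTC: 15:40 + 3:00 = 18:40 on Sep 23.
+14 hours 3 minutes → arrive 08:43 UTC on Sep 24.
Flight 2 in UTC: 01:28 − 9:00 = 16:28 on Sep 23.
+15 hours and 25 minutes → arrive 07:53 UTC on Sep 24.
Flight 2 lands earlier by 50 minutes.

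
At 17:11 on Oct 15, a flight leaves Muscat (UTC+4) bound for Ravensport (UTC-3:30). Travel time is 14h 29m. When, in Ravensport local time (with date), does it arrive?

00:10 on October 16

Convert departure to UTC: 17:11 − 4:00 = 13:11 UTC on Oct 15.
Add 14 hours and 29 minutes travel time → 03:40 UTC (Oct 16).
Ravensport is UTC−3:30, so local arrival = 03:40 − 3:30 = 00:10 on Oct 16.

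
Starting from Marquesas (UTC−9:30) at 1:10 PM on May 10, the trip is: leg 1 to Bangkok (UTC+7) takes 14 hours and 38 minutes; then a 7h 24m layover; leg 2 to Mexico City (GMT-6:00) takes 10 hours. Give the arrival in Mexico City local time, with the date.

12:42 AM on May 12

Convert departure to UTC: 1:10 PM + 9:30 = 10:40 PM UTC on May 10.
Add 14 hours and 38 minutes leg 1 → 1:18 PM UTC (May 11).
Add 7 hours 24 minutes layover in Bangkok → 8:42 PM UTC.
Add 10 hours leg 2 → 6:42 AM UTC (May 12).
Mexico City is UTC−6:00, so local arrival = 6:42 AM − 6:00 = 12:42 AM on May 12.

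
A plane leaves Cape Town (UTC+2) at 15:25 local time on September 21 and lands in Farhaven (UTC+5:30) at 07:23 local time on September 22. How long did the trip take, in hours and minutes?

12 hours 28 minutes

Departure in UTC: 15:25 − 2:00 = 13:25 on Sep 21.
Arrival in UTC: 07:23 − 5:30 = 01:53 on Sep 22.
Elapsed = 01:53 − 13:25 (+1 day) = 12 hours 28 minutes.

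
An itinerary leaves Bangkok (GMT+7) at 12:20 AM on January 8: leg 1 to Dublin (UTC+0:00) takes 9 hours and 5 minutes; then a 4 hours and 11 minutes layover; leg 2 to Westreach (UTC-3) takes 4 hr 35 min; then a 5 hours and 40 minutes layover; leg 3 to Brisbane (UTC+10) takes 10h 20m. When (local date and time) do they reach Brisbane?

1:11 PM on January 9

Convert departure to UTC: 12:20 AM − 7:00 = 5:20 PM UTC on Jan 7.
Add 9 hours and 5 minutes leg 1 → 2:25 AM UTC (Jan 8).
Add 4 hours and 11 minutes layover in Dublin → 6:36 AM UTC.
Add 4 hours 35 minutes leg 2 → 11:11 AM UTC.
Add 5 hours 40 minutes layover in Westreach → 4:51 PM UTC.
Add 10 hours and 20 minutes leg 3 → 3:11 AM UTC (Jan 9).
Brisbane is UTC+10:00, so local arrival = 3:11 AM + 10:00 = 1:11 PM on Jan 9.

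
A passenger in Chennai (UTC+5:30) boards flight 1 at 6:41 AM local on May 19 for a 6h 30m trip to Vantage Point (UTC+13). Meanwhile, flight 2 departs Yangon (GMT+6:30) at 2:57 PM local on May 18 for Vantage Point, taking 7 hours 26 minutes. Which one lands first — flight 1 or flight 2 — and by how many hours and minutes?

the second, by 15 hours 48 minutes

Flight 1 in UTC: 6:41 AM − 5:30 = 1:11 AM on May 19.
+6 hours 30 minutes → arrive 7:41 AM UTC on May 19.
Flight 2 in UTC: 2:57 PM − 6:30 = 8:27 AM on May 18.
+7 hours and 26 minutes → arrive 3:53 PM UTC on May 18.
Flight 2 lands earlier by 15 hours 48 minutes.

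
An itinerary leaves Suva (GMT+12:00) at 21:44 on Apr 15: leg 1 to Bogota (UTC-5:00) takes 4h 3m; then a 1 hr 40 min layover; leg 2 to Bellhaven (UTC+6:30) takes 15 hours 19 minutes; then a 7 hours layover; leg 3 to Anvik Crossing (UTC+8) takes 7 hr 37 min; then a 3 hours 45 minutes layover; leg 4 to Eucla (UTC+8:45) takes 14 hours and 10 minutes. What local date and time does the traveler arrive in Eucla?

00:03 on April 18

Convert departure to UTC: 21:44 − 12:00 = 09:44 UTC on Apr 15.
Add 4 hours 3 minutes leg 1 → 13:47 UTC.
Add 1 hour 40 minutes layover in Bogota → 15:27 UTC.
Add 15 hours and 19 minutes leg 2 → 06:46 UTC (Apr 16).
Add 7 hours layover in Bellhaven → 13:46 UTC.
Add 7 hours and 37 minutes leg 3 → 21:23 UTC.
Add 3 hours 45 minutes layover in Anvik Crossing → 01:08 UTC (Apr 17).
Add 14 hours 10 minutes leg 4 → 15:18 UTC.
Eucla is UTC+8:45, so local arrival = 15:18 + 8:45 = 00:03 on Apr 18.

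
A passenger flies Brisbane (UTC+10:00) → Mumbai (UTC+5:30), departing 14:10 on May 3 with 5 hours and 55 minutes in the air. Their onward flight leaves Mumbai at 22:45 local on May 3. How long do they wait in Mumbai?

Convert departure to UTC: 14:10 − 10:00 = 04:10 UTC on May 3.
Add 5 hours and 55 minutes flight time → 10:05 UTC.
Mumbai is UTC+5:30, so local arrival = 10:05 + 5:30 = 15:35 on May 3.
Layover = 22:45 − 15:35 = 7 hours 10 minutes.

7 hours 10 minutes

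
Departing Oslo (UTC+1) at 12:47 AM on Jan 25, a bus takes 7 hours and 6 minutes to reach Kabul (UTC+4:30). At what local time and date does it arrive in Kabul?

Convert departure to UTC: 12:47 AM − 1:00 = 11:47 PM UTC on Jan 24.
Add 7 hours 6 minutes travel time → 6:53 AM UTC (Jan 25).
Kabul is UTC+4:30, so local arrival = 6:53 AM + 4:30 = 11:23 AM on Jan 25.

11:23 AM on January 25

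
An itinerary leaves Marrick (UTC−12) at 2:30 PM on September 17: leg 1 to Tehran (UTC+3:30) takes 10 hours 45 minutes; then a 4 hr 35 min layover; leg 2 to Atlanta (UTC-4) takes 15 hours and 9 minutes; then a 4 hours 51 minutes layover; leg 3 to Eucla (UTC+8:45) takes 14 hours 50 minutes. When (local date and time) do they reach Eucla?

Convert departure to UTC: 2:30 PM + 12:00 = 2:30 AM UTC on Sep 18.
Add 10 hours and 45 minutes leg 1 → 1:15 PM UTC.
Add 4 hours 35 minutes layover in Tehran → 5:50 PM UTC.
Add 15 hours and 9 minutes leg 2 → 8:59 AM UTC (Sep 19).
Add 4 hours 51 minutes layover in Atlanta → 1:50 PM UTC.
Add 14 hours 50 minutes leg 3 → 4:40 AM UTC (Sep 20).
Eucla is UTC+8:45, so local arrival = 4:40 AM + 8:45 = 1:25 PM on Sep 20.

1:25 PM on Sep 20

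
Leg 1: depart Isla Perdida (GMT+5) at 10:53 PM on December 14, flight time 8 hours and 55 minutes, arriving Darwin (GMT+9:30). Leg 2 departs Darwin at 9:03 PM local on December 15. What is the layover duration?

8 hours 45 minutes

Convert departure to UTC: 10:53 PM − 5:00 = 5:53 PM UTC on Dec 14.
Add 8 hours and 55 minutes flight time → 2:48 AM UTC (Dec 15).
Darwin is UTC+9:30, so local arrival = 2:48 AM + 9:30 = 12:18 PM on Dec 15.
Layover = 9:03 PM − 12:18 PM = 8 hours 45 minutes.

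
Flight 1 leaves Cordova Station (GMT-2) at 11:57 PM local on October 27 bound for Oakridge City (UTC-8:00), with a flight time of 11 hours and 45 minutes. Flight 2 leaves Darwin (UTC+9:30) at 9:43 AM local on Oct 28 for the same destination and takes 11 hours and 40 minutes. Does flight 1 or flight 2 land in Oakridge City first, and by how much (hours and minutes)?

Flight 1 in UTC: 11:57 PM + 2:00 = 1:57 AM on Oct 28.
+11 hours 45 minutes → arrive 1:42 PM UTC on Oct 28.
Flight 2 in UTC: 9:43 AM − 9:30 = 12:13 AM on Oct 28.
+11 hours 40 minutes → arrive 11:53 AM UTC on Oct 28.
Flight 2 lands earlier by 1 hour 49 minutes.

the second, by 1 hour 49 minutes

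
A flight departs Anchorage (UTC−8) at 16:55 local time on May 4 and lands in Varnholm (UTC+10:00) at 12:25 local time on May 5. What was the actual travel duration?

1 hour 30 minutes

Departure in UTC: 16:55 + 8:00 = 00:55 on May 5.
Arrival in UTC: 12:25 − 10:00 = 02:25 on May 5.
Elapsed = 02:25 − 00:55 = 1 hour 30 minutes.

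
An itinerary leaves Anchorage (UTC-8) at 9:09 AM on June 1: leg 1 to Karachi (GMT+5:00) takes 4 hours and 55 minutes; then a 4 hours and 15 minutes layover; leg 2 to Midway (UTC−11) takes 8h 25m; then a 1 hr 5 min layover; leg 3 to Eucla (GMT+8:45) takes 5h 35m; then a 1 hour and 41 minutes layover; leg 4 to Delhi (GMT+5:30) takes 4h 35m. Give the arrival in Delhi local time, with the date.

5:10 AM on Jun 3

Convert departure to UTC: 9:09 AM + 8:00 = 5:09 PM UTC on Jun 1.
Add 4 hours 55 minutes leg 1 → 10:04 PM UTC.
Add 4 hours 15 minutes layover in Karachi → 2:19 AM UTC (Jun 2).
Add 8 hours and 25 minutes leg 2 → 10:44 AM UTC.
Add 1 hour 5 minutes layover in Midway → 11:49 AM UTC.
Add 5 hours and 35 minutes leg 3 → 5:24 PM UTC.
Add 1 hour and 41 minutes layover in Eucla → 7:05 PM UTC.
Add 4 hours 35 minutes leg 4 → 11:40 PM UTC.
Delhi is UTC+5:30, so local arrival = 11:40 PM + 5:30 = 5:10 AM on Jun 3.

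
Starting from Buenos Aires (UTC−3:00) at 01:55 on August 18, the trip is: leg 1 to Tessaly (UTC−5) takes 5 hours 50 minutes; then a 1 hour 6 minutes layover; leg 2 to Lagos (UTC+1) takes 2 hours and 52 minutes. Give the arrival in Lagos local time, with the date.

15:43 on August 18

Convert departure to UTC: 01:55 + 3:00 = 04:55 UTC on Aug 18.
Add 5 hours and 50 minutes leg 1 → 10:45 UTC.
Add 1 hour 6 minutes layover in Tessaly → 11:51 UTC.
Add 2 hours 52 minutes leg 2 → 14:43 UTC.
Lagos is UTC+1:00, so local arrival = 14:43 + 1:00 = 15:43 on Aug 18.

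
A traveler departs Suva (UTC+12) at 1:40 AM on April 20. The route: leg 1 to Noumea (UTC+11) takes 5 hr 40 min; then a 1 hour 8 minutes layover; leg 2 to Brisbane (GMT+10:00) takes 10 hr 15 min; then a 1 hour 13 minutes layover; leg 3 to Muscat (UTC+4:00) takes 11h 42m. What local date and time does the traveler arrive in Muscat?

11:38 PM on April 20

Convert departure to UTC: 1:40 AM − 12:00 = 1:40 PM UTC on Apr 19.
Add 5 hours and 40 minutes leg 1 → 7:20 PM UTC.
Add 1 hour 8 minutes layover in Noumea → 8:28 PM UTC.
Add 10 hours and 15 minutes leg 2 → 6:43 AM UTC (Apr 20).
Add 1 hour and 13 minutes layover in Brisbane → 7:56 AM UTC.
Add 11 hours 42 minutes leg 3 → 7:38 PM UTC.
Muscat is UTC+4:00, so local arrival = 7:38 PM + 4:00 = 11:38 PM on Apr 20.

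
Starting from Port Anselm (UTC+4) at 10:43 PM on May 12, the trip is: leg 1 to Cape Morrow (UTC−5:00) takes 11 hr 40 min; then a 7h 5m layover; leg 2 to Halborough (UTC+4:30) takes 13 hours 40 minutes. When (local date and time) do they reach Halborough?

7:38 AM on May 14

Convert departure to UTC: 10:43 PM − 4:00 = 6:43 PM UTC on May 12.
Add 11 hours 40 minutes leg 1 → 6:23 AM UTC (May 13).
Add 7 hours and 5 minutes layover in Cape Morrow → 1:28 PM UTC.
Add 13 hours and 40 minutes leg 2 → 3:08 AM UTC (May 14).
Halborough is UTC+4:30, so local arrival = 3:08 AM + 4:30 = 7:38 AM on May 14.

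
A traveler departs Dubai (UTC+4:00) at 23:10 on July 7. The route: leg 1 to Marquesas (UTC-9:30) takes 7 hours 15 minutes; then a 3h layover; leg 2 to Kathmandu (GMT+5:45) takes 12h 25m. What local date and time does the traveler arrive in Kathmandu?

Convert departure to UTC: 23:10 − 4:00 = 19:10 UTC on Jul 7.
Add 7 hours and 15 minutes leg 1 → 02:25 UTC (Jul 8).
Add 3 hours layover in Marquesas → 05:25 UTC.
Add 12 hours 25 minutes leg 2 → 17:50 UTC.
Kathmandu is UTC+5:45, so local arrival = 17:50 + 5:45 = 23:35 on Jul 8.

23:35 on July 8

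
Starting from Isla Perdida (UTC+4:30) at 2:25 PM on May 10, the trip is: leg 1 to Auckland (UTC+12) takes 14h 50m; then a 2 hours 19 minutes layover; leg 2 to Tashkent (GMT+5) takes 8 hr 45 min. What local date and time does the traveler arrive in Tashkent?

Convert departure to UTC: 2:25 PM − 4:30 = 9:55 AM UTC on May 10.
Add 14 hours 50 minutes leg 1 → 12:45 AM UTC (May 11).
Add 2 hours and 19 minutes layover in Auckland → 3:04 AM UTC.
Add 8 hours 45 minutes leg 2 → 11:49 AM UTC.
Tashkent is UTC+5:00, so local arrival = 11:49 AM + 5:00 = 4:49 PM on May 11.

4:49 PM on May 11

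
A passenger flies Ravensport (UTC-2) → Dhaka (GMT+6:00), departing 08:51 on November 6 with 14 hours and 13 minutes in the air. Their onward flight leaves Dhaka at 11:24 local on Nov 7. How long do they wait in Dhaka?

Convert departure to UTC: 08:51 + 2:00 = 10:51 UTC on Nov 6.
Add 14 hours 13 minutes flight time → 01:04 UTC (Nov 7).
Dhaka is UTC+6:00, so local arrival = 01:04 + 6:00 = 07:04 on Nov 7.
Layover = 11:24 − 07:04 = 4 hours 20 minutes.

4 hours 20 minutes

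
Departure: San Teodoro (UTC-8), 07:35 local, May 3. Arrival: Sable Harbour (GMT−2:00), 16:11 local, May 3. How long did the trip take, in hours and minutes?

Departure in UTC: 07:35 + 8:00 = 15:35 on May 3.
Arrival in UTC: 16:11 + 2:00 = 18:11 on May 3.
Elapsed = 18:11 − 15:35 = 2 hours 36 minutes.

2 hours 36 minutes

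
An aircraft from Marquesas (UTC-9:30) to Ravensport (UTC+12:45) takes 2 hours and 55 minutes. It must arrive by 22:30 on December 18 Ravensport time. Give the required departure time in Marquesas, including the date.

Target arrival in UTC: 22:30 − 12:45 = 09:45 on Dec 18.
Subtract 2 hours 55 minutes → departure 06:50 UTC on Dec 18.
Marquesas is UTC−9:30: 06:50 − 9:30 = 21:20 on Dec 17.

21:20 on December 17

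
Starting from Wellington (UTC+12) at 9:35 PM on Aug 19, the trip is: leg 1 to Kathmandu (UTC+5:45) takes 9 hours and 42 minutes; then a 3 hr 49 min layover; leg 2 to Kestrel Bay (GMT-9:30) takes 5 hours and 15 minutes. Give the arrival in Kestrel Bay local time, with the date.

6:51 PM on August 19

Convert departure to UTC: 9:35 PM − 12:00 = 9:35 AM UTC on Aug 19.
Add 9 hours and 42 minutes leg 1 → 7:17 PM UTC.
Add 3 hours and 49 minutes layover in Kathmandu → 11:06 PM UTC.
Add 5 hours and 15 minutes leg 2 → 4:21 AM UTC (Aug 20).
Kestrel Bay is UTC−9:30, so local arrival = 4:21 AM − 9:30 = 6:51 PM on Aug 19.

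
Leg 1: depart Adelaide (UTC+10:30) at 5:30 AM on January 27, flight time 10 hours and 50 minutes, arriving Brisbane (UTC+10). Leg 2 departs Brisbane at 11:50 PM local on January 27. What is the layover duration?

Convert departure to UTC: 5:30 AM − 10:30 = 7:00 PM UTC on Jan 26.
Add 10 hours 50 minutes flight time → 5:50 AM UTC (Jan 27).
Brisbane is UTC+10:00, so local arrival = 5:50 AM + 10:00 = 3:50 PM on Jan 27.
Layover = 11:50 PM − 3:50 PM = 8 hours.

8 hours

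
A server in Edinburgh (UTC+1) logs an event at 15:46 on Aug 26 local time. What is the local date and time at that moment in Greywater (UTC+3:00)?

17:46 on August 26

Greywater is 2:00 ahead of Edinburgh.
Shift by the zone difference: 15:46 + 2:00 = 17:46 on Aug 26 in Greywater.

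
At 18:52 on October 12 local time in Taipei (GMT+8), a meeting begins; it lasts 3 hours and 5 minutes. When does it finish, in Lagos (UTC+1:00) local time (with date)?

14:57 on October 12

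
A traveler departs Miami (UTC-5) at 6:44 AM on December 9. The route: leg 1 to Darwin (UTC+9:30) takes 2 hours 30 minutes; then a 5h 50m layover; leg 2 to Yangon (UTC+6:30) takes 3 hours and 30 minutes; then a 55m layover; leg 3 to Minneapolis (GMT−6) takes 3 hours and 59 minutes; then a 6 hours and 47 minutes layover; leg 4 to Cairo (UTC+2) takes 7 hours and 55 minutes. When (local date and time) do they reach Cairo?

Convert departure to UTC: 6:44 AM + 5:00 = 11:44 AM UTC on Dec 9.
Add 2 hours and 30 minutes leg 1 → 2:14 PM UTC.
Add 5 hours and 50 minutes layover in Darwin → 8:04 PM UTC.
Add 3 hours and 30 minutes leg 2 → 11:34 PM UTC.
Add 55 minutes layover in Yangon → 12:29 AM UTC (Dec 10).
Add 3 hours and 59 minutes leg 3 → 4:28 AM UTC.
Add 6 hours and 47 minutes layover in Minneapolis → 11:15 AM UTC.
Add 7 hours 55 minutes leg 4 → 7:10 PM UTC.
Cairo is UTC+2:00, so local arrival = 7:10 PM + 2:00 = 9:10 PM on Dec 10.

9:10 PM on December 10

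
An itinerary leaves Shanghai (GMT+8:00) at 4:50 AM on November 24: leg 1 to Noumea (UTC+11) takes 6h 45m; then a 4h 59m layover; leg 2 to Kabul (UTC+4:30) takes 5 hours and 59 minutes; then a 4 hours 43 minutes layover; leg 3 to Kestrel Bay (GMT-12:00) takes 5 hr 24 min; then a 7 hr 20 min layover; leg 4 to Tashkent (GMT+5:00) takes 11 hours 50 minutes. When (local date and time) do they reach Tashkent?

12:50 AM on November 26

Convert departure to UTC: 4:50 AM − 8:00 = 8:50 PM UTC on Nov 23.
Add 6 hours and 45 minutes leg 1 → 3:35 AM UTC (Nov 24).
Add 4 hours 59 minutes layover in Noumea → 8:34 AM UTC.
Add 5 hours 59 minutes leg 2 → 2:33 PM UTC.
Add 4 hours 43 minutes layover in Kabul → 7:16 PM UTC.
Add 5 hours and 24 minutes leg 3 → 12:40 AM UTC (Nov 25).
Add 7 hours 20 minutes layover in Kestrel Bay → 8:00 AM UTC.
Add 11 hours 50 minutes leg 4 → 7:50 PM UTC.
Tashkent is UTC+5:00, so local arrival = 7:50 PM + 5:00 = 12:50 AM on Nov 26.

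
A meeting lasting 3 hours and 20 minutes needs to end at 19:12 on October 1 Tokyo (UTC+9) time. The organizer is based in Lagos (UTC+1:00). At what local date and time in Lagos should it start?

07:52 on October 1

Target end time in UTC: 19:12 − 9:00 = 10:12 on Oct 1.
Subtract 3 hours and 20 minutes → start 06:52 UTC on Oct 1.
Lagos is UTC+1:00: 06:52 + 1:00 = 07:52 on Oct 1.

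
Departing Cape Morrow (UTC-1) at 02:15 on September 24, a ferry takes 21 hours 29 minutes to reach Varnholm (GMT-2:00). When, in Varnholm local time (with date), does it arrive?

22:44 on September 24

Convert departure to UTC: 02:15 + 1:00 = 03:15 UTC on Sep 24.
Add 21 hours 29 minutes travel time → 00:44 UTC (Sep 25).
Varnholm is UTC−2:00, so local arrival = 00:44 − 2:00 = 22:44 on Sep 24.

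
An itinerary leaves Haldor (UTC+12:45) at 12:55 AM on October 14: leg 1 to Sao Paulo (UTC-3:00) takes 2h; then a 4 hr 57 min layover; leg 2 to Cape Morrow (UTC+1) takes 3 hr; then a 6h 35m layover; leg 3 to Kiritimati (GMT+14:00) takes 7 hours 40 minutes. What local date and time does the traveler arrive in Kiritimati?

2:22 AM on October 15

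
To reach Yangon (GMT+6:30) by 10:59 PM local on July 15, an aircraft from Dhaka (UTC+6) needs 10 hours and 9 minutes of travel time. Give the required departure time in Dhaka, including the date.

Target arrival in UTC: 10:59 PM − 6:30 = 4:29 PM on Jul 15.
Subtract 10 hours 9 minutes → departure 6:20 AM UTC on Jul 15.
Dhaka is UTC+6:00: 6:20 AM + 6:00 = 12:20 PM on Jul 15.

12:20 PM on July 15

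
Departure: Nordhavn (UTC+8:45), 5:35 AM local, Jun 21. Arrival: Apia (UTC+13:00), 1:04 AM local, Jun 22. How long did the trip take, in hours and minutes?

15 hours 14 minutes

Departure in UTC: 5:35 AM − 8:45 = 8:50 PM on Jun 20.
Arrival in UTC: 1:04 AM − 13:00 = 12:04 PM on Jun 21.
Elapsed = 12:04 PM − 8:50 PM (+1 day) = 15 hours 14 minutes.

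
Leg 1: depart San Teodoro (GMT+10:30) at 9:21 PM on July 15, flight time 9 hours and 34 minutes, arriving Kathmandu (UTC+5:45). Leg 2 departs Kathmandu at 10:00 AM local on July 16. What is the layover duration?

7 hours 50 minutes

Convert departure to UTC: 9:21 PM − 10:30 = 10:51 AM UTC on Jul 15.
Add 9 hours 34 minutes flight time → 8:25 PM UTC.
Kathmandu is UTC+5:45, so local arrival = 8:25 PM + 5:45 = 2:10 AM on Jul 16.
Layover = 10:00 AM − 2:10 AM = 7 hours 50 minutes.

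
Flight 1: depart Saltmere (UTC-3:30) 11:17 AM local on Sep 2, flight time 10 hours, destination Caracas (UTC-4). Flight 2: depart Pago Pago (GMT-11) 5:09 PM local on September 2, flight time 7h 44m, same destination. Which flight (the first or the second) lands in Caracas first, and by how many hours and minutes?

Flight 1 in UTC: 11:17 AM + 3:30 = 2:47 PM on Sep 2.
+10 hours → arrive 12:47 AM UTC on Sep 3.
Flight 2 in UTC: 5:09 PM + 11:00 = 4:09 AM on Sep 3.
+7 hours 44 minutes → arrive 11:53 AM UTC on Sep 3.
Flight 1 lands earlier by 11 hours 6 minutes.

the first, by 11 hours 6 minutes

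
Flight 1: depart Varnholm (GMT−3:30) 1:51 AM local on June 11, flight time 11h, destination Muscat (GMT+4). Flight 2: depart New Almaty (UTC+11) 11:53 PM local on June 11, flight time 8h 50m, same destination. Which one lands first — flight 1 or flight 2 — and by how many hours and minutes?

Flight 1 in UTC: 1:51 AM + 3:30 = 5:21 AM on Jun 11.
+11 hours → arrive 4:21 PM UTC on Jun 11.
Flight 2 in UTC: 11:53 PM − 11:00 = 12:53 PM on Jun 11.
+8 hours and 50 minutes → arrive 9:43 PM UTC on Jun 11.
Flight 1 lands earlier by 5 hours 22 minutes.

the first, by 5 hours 22 minutes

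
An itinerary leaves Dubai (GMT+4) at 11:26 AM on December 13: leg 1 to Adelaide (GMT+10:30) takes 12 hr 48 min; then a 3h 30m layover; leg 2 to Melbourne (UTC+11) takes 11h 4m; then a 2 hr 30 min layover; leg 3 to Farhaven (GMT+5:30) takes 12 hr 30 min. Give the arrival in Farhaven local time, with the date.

7:18 AM on December 15

Convert departure to UTC: 11:26 AM − 4:00 = 7:26 AM UTC on Dec 13.
Add 12 hours and 48 minutes leg 1 → 8:14 PM UTC.
Add 3 hours 30 minutes layover in Adelaide → 11:44 PM UTC.
Add 11 hours and 4 minutes leg 2 → 10:48 AM UTC (Dec 14).
Add 2 hours 30 minutes layover in Melbourne → 1:18 PM UTC.
Add 12 hours 30 minutes leg 3 → 1:48 AM UTC (Dec 15).
Farhaven is UTC+5:30, so local arrival = 1:48 AM + 5:30 = 7:18 AM on Dec 15.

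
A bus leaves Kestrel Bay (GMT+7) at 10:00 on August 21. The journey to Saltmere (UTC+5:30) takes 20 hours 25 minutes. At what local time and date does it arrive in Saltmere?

Convert departure to UTC: 10:00 − 7:00 = 03:00 UTC on Aug 21.
Add 20 hours and 25 minutes travel time → 23:25 UTC.
Saltmere is UTC+5:30, so local arrival = 23:25 + 5:30 = 04:55 on Aug 22.

04:55 on August 22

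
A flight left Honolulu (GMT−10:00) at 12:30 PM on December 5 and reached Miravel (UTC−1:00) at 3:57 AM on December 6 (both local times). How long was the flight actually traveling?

6 hours 27 minutes

Departure in UTC: 12:30 PM + 10:00 = 10:30 PM on Dec 5.
Arrival in UTC: 3:57 AM + 1:00 = 4:57 AM on Dec 6.
Elapsed = 4:57 AM − 10:30 PM (+1 day) = 6 hours 27 minutes.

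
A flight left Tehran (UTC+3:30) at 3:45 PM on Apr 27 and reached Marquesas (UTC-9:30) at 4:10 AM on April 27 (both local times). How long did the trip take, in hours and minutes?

1 hour 25 minutes

Departure in UTC: 3:45 PM − 3:30 = 12:15 PM on Apr 27.
Arrival in UTC: 4:10 AM + 9:30 = 1:40 PM on Apr 27.
Elapsed = 1:40 PM − 12:15 PM = 1 hour 25 minutes.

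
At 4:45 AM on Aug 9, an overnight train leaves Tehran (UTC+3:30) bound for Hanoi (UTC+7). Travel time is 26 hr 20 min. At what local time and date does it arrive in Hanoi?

Convert departure to UTC: 4:45 AM − 3:30 = 1:15 AM UTC on Aug 9.
Add 26 hours 20 minutes travel time → 3:35 AM UTC (Aug 10).
Hanoi is UTC+7:00, so local arrival = 3:35 AM + 7:00 = 10:35 AM on Aug 10.

10:35 AM on August 10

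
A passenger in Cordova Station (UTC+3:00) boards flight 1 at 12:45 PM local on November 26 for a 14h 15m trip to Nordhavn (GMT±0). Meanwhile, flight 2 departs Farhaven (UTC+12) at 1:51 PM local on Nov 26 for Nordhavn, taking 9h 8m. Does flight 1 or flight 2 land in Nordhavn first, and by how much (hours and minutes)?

Flight 1 in UTC: 12:45 PM − 3:00 = 9:45 AM on Nov 26.
+14 hours and 15 minutes → arrive 12:00 AM UTC on Nov 27.
Flight 2 in UTC: 1:51 PM − 12:00 = 1:51 AM on Nov 26.
+9 hours and 8 minutes → arrive 10:59 AM UTC on Nov 26.
Flight 2 lands earlier by 13 hours 1 minute.

the second, by 13 hours 1 minute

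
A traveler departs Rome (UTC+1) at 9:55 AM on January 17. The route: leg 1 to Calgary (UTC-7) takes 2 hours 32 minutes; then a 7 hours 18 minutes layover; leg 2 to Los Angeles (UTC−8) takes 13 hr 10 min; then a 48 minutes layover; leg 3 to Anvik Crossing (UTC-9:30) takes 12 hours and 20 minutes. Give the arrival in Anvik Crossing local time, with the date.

11:33 AM on Jan 18

Convert departure to UTC: 9:55 AM − 1:00 = 8:55 AM UTC on Jan 17.
Add 2 hours 32 minutes leg 1 → 11:27 AM UTC.
Add 7 hours 18 minutes layover in Calgary → 6:45 PM UTC.
Add 13 hours and 10 minutes leg 2 → 7:55 AM UTC (Jan 18).
Add 48 minutes layover in Los Angeles → 8:43 AM UTC.
Add 12 hours 20 minutes leg 3 → 9:03 PM UTC.
Anvik Crossing is UTC−9:30, so local arrival = 9:03 PM − 9:30 = 11:33 AM on Jan 18.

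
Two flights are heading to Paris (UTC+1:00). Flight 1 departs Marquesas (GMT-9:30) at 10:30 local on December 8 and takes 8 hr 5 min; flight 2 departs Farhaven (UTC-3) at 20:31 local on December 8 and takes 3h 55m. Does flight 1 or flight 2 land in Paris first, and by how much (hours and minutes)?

Flight 1 in UTC: 10:30 + 9:30 = 20:00 on Dec 8.
+8 hours and 5 minutes → arrive 04:05 UTC on Dec 9.
Flight 2 in UTC: 20:31 + 3:00 = 23:31 on Dec 8.
+3 hours and 55 minutes → arrive 03:26 UTC on Dec 9.
Flight 2 lands earlier by 39 minutes.

the second, by 39 minutes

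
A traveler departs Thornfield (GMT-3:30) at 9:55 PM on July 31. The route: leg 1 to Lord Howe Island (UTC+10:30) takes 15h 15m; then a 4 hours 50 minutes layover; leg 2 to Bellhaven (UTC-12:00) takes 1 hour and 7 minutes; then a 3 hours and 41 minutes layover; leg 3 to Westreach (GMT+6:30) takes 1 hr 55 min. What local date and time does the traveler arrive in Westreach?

10:43 AM on August 2

Convert departure to UTC: 9:55 PM + 3:30 = 1:25 AM UTC on Aug 1.
Add 15 hours 15 minutes leg 1 → 4:40 PM UTC.
Add 4 hours and 50 minutes layover in Lord Howe Island → 9:30 PM UTC.
Add 1 hour 7 minutes leg 2 → 10:37 PM UTC.
Add 3 hours 41 minutes layover in Bellhaven → 2:18 AM UTC (Aug 2).
Add 1 hour 55 minutes leg 3 → 4:13 AM UTC.
Westreach is UTC+6:30, so local arrival = 4:13 AM + 6:30 = 10:43 AM on Aug 2.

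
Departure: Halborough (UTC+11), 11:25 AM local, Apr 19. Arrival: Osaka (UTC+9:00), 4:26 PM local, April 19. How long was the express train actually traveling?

Osaka is 2:00 behind Halborough.
Clock-face elapsed time (ignoring zones) is 5 hours 1 minute.
Actual elapsed = 5 hours 1 minute + 2:00 = 7 hours 1 minute.

7 hours 1 minute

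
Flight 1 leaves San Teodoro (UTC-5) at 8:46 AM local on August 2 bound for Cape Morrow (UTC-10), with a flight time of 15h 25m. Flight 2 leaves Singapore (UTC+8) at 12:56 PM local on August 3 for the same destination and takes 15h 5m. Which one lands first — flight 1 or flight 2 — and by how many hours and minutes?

Flight 1 in UTC: 8:46 AM + 5:00 = 1:46 PM on Aug 2.
+15 hours and 25 minutes → arrive 5:11 AM UTC on Aug 3.
Flight 2 in UTC: 12:56 PM − 8:00 = 4:56 AM on Aug 3.
+15 hours 5 minutes → arrive 8:01 PM UTC on Aug 3.
Flight 1 lands earlier by 14 hours 50 minutes.

the first, by 14 hours 50 minutes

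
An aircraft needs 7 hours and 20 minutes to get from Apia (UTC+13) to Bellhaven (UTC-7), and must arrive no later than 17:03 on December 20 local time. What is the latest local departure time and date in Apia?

05:43 on Dec 21

Target arrival in UTC: 17:03 + 7:00 = 00:03 on Dec 21.
Subtract 7 hours and 20 minutes → departure 16:43 UTC on Dec 20.
Apia is UTC+13:00: 16:43 + 13:00 = 05:43 on Dec 21.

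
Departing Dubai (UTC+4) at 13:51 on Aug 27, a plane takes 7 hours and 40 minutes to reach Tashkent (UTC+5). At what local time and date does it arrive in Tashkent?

22:31 on August 27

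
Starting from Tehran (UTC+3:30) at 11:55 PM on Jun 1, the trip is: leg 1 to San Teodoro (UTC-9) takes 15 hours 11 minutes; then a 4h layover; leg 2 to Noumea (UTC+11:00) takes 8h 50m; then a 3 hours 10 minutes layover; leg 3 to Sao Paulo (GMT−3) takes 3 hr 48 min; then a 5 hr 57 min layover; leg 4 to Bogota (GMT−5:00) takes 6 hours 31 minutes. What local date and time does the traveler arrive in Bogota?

2:52 PM on June 3

Convert departure to UTC: 11:55 PM − 3:30 = 8:25 PM UTC on Jun 1.
Add 15 hours and 11 minutes leg 1 → 11:36 AM UTC (Jun 2).
Add 4 hours layover in San Teodoro → 3:36 PM UTC.
Add 8 hours and 50 minutes leg 2 → 12:26 AM UTC (Jun 3).
Add 3 hours and 10 minutes layover in Noumea → 3:36 AM UTC.
Add 3 hours 48 minutes leg 3 → 7:24 AM UTC.
Add 5 hours and 57 minutes layover in Sao Paulo → 1:21 PM UTC.
Add 6 hours and 31 minutes leg 4 → 7:52 PM UTC.
Bogota is UTC−5:00, so local arrival = 7:52 PM − 5:00 = 2:52 PM on Jun 3.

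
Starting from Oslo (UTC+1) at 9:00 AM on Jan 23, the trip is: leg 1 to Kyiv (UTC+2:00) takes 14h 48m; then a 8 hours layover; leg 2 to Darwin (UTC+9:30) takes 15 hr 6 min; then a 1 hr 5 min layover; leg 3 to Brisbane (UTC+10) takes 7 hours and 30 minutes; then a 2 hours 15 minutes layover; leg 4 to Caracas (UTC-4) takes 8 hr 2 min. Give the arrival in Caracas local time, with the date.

Convert departure to UTC: 9:00 AM − 1:00 = 8:00 AM UTC on Jan 23.
Add 14 hours 48 minutes leg 1 → 10:48 PM UTC.
Add 8 hours layover in Kyiv → 6:48 AM UTC (Jan 24).
Add 15 hours 6 minutes leg 2 → 9:54 PM UTC.
Add 1 hour and 5 minutes layover in Darwin → 10:59 PM UTC.
Add 7 hours 30 minutes leg 3 → 6:29 AM UTC (Jan 25).
Add 2 hours and 15 minutes layover in Brisbane → 8:44 AM UTC.
Add 8 hours 2 minutes leg 4 → 4:46 PM UTC.
Caracas is UTC−4:00, so local arrival = 4:46 PM − 4:00 = 12:46 PM on Jan 25.

12:46 PM on January 25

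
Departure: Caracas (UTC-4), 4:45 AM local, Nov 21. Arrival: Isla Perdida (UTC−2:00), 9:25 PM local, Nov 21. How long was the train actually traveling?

Departure in UTC: 4:45 AM + 4:00 = 8:45 AM on Nov 21.
Arrival in UTC: 9:25 PM + 2:00 = 11:25 PM on Nov 21.
Elapsed = 11:25 PM − 8:45 AM = 14 hours 40 minutes.

14 hours 40 minutes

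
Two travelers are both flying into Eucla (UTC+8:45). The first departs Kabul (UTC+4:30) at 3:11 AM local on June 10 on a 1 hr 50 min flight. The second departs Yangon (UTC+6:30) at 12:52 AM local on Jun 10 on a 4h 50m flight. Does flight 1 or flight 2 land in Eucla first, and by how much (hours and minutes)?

the second, by 1 hour 19 minutes

Flight 1 in UTC: 3:11 AM − 4:30 = 10:41 PM on Jun 9.
+1 hour and 50 minutes → arrive 12:31 AM UTC on Jun 10.
Flight 2 in UTC: 12:52 AM − 6:30 = 6:22 PM on Jun 9.
+4 hours 50 minutes → arrive 11:12 PM UTC on Jun 9.
Flight 2 lands earlier by 1 hour 19 minutes.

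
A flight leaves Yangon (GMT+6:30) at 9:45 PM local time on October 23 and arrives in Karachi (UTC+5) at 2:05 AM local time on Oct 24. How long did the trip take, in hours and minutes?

Departure in UTC: 9:45 PM − 6:30 = 3:15 PM on Oct 23.
Arrival in UTC: 2:05 AM − 5:00 = 9:05 PM on Oct 23.
Elapsed = 9:05 PM − 3:15 PM = 5 hours 50 minutes.

5 hours 50 minutes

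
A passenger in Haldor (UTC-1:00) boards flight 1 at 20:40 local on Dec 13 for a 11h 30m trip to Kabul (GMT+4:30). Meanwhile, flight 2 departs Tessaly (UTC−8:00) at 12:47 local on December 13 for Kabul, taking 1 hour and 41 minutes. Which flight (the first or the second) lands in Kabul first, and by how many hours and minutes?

Flight 1 in UTC: 20:40 + 1:00 = 21:40 on Dec 13.
+11 hours and 30 minutes → arrive 09:10 UTC on Dec 14.
Flight 2 in UTC: 12:47 + 8:00 = 20:47 on Dec 13.
+1 hour and 41 minutes → arrive 22:28 UTC on Dec 13.
Flight 2 lands earlier by 10 hours 42 minutes.

the second, by 10 hours 42 minutes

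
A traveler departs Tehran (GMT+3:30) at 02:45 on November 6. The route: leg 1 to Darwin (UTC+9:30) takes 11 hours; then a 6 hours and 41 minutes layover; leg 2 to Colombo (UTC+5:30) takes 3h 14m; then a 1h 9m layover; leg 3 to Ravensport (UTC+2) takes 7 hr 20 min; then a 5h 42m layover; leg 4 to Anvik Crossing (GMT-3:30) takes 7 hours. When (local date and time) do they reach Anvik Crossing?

13:51 on November 7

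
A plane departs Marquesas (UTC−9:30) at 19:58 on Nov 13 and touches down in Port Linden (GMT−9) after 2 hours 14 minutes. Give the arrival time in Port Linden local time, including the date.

Convert departure to UTC: 19:58 + 9:30 = 05:28 UTC on Nov 14.
Add 2 hours 14 minutes travel time → 07:42 UTC.
Port Linden is UTC−9:00, so local arrival = 07:42 − 9:00 = 22:42 on Nov 13.

22:42 on November 13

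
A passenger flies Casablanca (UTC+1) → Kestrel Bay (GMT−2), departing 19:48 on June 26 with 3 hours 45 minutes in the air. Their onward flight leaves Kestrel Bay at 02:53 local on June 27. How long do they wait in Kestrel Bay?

Convert departure to UTC: 19:48 − 1:00 = 18:48 UTC on Jun 26.
Add 3 hours and 45 minutes flight time → 22:33 UTC.
Kestrel Bay is UTC−2:00, so local arrival = 22:33 − 2:00 = 20:33 on Jun 26.
Layover = 02:53 − 20:33 (+1 day) = 6 hours 20 minutes.

6 hours 20 minutes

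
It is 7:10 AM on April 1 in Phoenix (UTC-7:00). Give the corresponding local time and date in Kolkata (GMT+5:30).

Kolkata is 12:30 ahead of Phoenix.
Shift by the zone difference: 7:10 AM + 12:30 = 7:40 PM on Apr 1 in Kolkata.

7:40 PM on Apr 1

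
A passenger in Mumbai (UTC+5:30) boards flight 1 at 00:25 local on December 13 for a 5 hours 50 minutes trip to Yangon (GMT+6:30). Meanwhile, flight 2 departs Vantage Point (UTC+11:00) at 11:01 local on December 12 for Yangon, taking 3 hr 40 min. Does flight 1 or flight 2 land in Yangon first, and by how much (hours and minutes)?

the second, by 21 hours 4 minutes

Flight 1 in UTC: 00:25 − 5:30 = 18:55 on Dec 12.
+5 hours and 50 minutes → arrive 00:45 UTC on Dec 13.
Flight 2 in UTC: 11:01 − 11:00 = 00:01 on Dec 12.
+3 hours 40 minutes → arrive 03:41 UTC on Dec 12.
Flight 2 lands earlier by 21 hours 4 minutes.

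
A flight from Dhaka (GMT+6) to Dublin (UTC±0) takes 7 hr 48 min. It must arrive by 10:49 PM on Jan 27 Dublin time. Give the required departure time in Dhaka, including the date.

Target arrival is already UTC: 10:49 PM on Jan 27.
Subtract 7 hours 48 minutes → departure 3:01 PM UTC on Jan 27.
Dhaka is UTC+6:00: 3:01 PM + 6:00 = 9:01 PM on Jan 27.

9:01 PM on January 27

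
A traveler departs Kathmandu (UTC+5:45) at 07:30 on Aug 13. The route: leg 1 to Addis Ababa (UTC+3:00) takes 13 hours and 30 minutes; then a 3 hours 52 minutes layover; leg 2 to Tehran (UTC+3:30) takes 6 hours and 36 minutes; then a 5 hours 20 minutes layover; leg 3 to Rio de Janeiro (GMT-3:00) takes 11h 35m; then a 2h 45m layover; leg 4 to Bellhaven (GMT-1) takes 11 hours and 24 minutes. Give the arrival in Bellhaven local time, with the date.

Convert departure to UTC: 07:30 − 5:45 = 01:45 UTC on Aug 13.
Add 13 hours and 30 minutes leg 1 → 15:15 UTC.
Add 3 hours and 52 minutes layover in Addis Ababa → 19:07 UTC.
Add 6 hours and 36 minutes leg 2 → 01:43 UTC (Aug 14).
Add 5 hours and 20 minutes layover in Tehran → 07:03 UTC.
Add 11 hours 35 minutes leg 3 → 18:38 UTC.
Add 2 hours and 45 minutes layover in Rio de Janeiro → 21:23 UTC.
Add 11 hours 24 minutes leg 4 → 08:47 UTC (Aug 15).
Bellhaven is UTC−1:00, so local arrival = 08:47 − 1:00 = 07:47 on Aug 15.

07:47 on Aug 15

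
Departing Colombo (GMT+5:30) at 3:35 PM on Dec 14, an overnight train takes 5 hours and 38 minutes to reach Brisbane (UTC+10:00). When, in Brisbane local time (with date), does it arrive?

1:43 AM on December 15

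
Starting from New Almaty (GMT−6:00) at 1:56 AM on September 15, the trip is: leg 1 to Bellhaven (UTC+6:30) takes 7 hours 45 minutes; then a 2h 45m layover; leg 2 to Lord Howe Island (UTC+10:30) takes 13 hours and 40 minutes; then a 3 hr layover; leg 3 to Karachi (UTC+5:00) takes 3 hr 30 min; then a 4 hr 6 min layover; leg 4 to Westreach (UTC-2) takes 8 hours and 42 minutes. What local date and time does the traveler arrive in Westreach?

1:24 AM on September 17

Convert departure to UTC: 1:56 AM + 6:00 = 7:56 AM UTC on Sep 15.
Add 7 hours and 45 minutes leg 1 → 3:41 PM UTC.
Add 2 hours 45 minutes layover in Bellhaven → 6:26 PM UTC.
Add 13 hours and 40 minutes leg 2 → 8:06 AM UTC (Sep 16).
Add 3 hours layover in Lord Howe Island → 11:06 AM UTC.
Add 3 hours 30 minutes leg 3 → 2:36 PM UTC.
Add 4 hours 6 minutes layover in Karachi → 6:42 PM UTC.
Add 8 hours and 42 minutes leg 4 → 3:24 AM UTC (Sep 17).
Westreach is UTC−2:00, so local arrival = 3:24 AM − 2:00 = 1:24 AM on Sep 17.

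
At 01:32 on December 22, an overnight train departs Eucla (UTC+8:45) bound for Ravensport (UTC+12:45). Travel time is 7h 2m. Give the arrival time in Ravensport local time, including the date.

12:34 on December 22

Ravensport is 4:00 ahead of Eucla.
After 7 hours 2 minutes it is 08:34 in Eucla.
Shift by the zone difference: 08:34 + 4:00 = 12:34 on Dec 22 in Ravensport.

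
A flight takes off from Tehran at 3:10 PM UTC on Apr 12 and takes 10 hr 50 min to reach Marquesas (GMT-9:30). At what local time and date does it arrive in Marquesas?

Departure is given in UTC: 3:10 PM on Apr 12.
Add 10 hours 50 minutes → 2:00 AM UTC (Apr 13).
Marquesas is UTC−9:30: 2:00 AM − 9:30 = 4:30 PM on Apr 12.

4:30 PM on April 12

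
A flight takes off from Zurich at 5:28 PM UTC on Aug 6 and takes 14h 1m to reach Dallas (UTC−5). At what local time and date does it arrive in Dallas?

Departure is given in UTC: 5:28 PM on Aug 6.
Add 14 hours and 1 minute → 7:29 AM UTC (Aug 7).
Dallas is UTC−5:00: 7:29 AM − 5:00 = 2:29 AM on Aug 7.

2:29 AM on Aug 7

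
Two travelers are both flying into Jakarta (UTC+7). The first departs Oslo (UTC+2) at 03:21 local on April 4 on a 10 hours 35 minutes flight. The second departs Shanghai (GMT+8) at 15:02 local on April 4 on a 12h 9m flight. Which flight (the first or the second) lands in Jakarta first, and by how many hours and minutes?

the first, by 7 hours 15 minutes

Flight 1 in UTC: 03:21 − 2:00 = 01:21 on Apr 4.
+10 hours 35 minutes → arrive 11:56 UTC on Apr 4.
Flight 2 in UTC: 15:02 − 8:00 = 07:02 on Apr 4.
+12 hours 9 minutes → arrive 19:11 UTC on Apr 4.
Flight 1 lands earlier by 7 hours 15 minutes.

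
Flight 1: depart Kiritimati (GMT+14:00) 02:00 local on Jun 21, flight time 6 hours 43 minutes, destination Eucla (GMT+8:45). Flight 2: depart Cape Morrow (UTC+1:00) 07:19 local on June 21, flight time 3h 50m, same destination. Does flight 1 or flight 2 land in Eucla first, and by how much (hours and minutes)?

the first, by 15 hours 26 minutes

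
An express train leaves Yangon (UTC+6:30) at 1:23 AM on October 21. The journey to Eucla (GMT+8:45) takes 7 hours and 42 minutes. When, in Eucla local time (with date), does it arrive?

11:20 AM on October 21

Convert departure to UTC: 1:23 AM − 6:30 = 6:53 PM UTC on Oct 20.
Add 7 hours and 42 minutes travel time → 2:35 AM UTC (Oct 21).
Eucla is UTC+8:45, so local arrival = 2:35 AM + 8:45 = 11:20 AM on Oct 21.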